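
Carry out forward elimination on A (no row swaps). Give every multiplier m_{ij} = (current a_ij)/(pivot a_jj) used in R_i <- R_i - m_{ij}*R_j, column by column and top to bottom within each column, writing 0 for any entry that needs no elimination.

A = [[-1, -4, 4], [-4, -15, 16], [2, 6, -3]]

Forward elimination:
R2 <- R2 - (4)*R1:  [ 0  1  0 ]
R3 <- R3 - (-2)*R1:  [  0  -2   5 ]
R3 <- R3 - (-2)*R2:  [ 0  0  5 ]
Multipliers (in order of application): m_{21} = 4, m_{31} = -2, m_{32} = -2

multipliers: 4, -2, -2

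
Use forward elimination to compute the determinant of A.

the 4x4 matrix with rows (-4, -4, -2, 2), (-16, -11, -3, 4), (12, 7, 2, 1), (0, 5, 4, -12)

Forward elimination:
R2 <- R2 - (4)*R1:  [  0   5   5  -4 ]
R3 <- R3 - (-3)*R1:  [  0  -5  -4   7 ]
R3 <- R3 - (-1)*R2:  [ 0  0  1  3 ]
R4 <- R4 - (1)*R2:  [  0   0  -1  -8 ]
R4 <- R4 - (-1)*R3:  [  0   0   0  -5 ]
Upper-triangular form:
[ -4  -4  -2   2 ]
[  0   5   5  -4 ]
[  0   0   1   3 ]
[  0   0   0  -5 ]
det(A) = (-1)^0 * (-4) * (5) * (1) * (-5) = 100  (0 row swaps -> sign +1)

det(A) = 100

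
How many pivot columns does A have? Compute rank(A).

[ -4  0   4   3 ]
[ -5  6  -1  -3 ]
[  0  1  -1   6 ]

rank(A) = 3

Row reduction:
R2 <- R2 - (5/4)*R1:  [     0      6     -6  -27/4 ]
R3 <- R3 - (1/6)*R2:  [    0     0     0  57/8 ]
Row echelon form:
[ -4  0   4      3 ]
[  0  6  -6  -27/4 ]
[  0  0   0   57/8 ]
Nonzero rows / pivot columns: 3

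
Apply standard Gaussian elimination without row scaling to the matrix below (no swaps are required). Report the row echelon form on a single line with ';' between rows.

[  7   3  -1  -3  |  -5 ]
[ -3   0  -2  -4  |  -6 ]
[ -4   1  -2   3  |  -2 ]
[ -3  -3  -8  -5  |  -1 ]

REF = [7 3 -1 -3 -5; 0 9/7 -17/7 -37/7 -57/7; 0 0 23/9 112/9 37/3; 0 0 0 1000/23 973/23]

Forward elimination:
R2 <- R2 - (-3/7)*R1:  [     0    9/7  -17/7  -37/7  -57/7 ]
R3 <- R3 - (-4/7)*R1:  [     0   19/7  -18/7    9/7  -34/7 ]
R4 <- R4 - (-3/7)*R1:  [     0  -12/7  -59/7  -44/7  -22/7 ]
R3 <- R3 - (19/9)*R2:  [     0      0   23/9  112/9   37/3 ]
R4 <- R4 - (-4/3)*R2:  [     0      0  -35/3  -40/3    -14 ]
R4 <- R4 - (-105/23)*R3:  [       0        0        0  1000/23   973/23 ]
Row echelon form:
[ 7    3     -1       -3  |      -5 ]
[ 0  9/7  -17/7    -37/7  |   -57/7 ]
[ 0    0   23/9    112/9  |    37/3 ]
[ 0    0      0  1000/23  |  973/23 ]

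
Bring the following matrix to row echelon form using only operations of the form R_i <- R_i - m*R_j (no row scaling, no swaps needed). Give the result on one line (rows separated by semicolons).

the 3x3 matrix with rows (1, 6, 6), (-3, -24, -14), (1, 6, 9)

Forward elimination:
R2 <- R2 - (-3)*R1:  [  0  -6   4 ]
R3 <- R3 - (1)*R1:  [ 0  0  3 ]
Row echelon form:
[ 1   6  6 ]
[ 0  -6  4 ]
[ 0   0  3 ]

REF = [1 6 6; 0 -6 4; 0 0 3]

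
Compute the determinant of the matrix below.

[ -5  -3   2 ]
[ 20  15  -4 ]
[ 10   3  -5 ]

det(A) = -45

Forward elimination:
R2 <- R2 - (-4)*R1:  [ 0  3  4 ]
R3 <- R3 - (-2)*R1:  [  0  -3  -1 ]
R3 <- R3 - (-1)*R2:  [ 0  0  3 ]
Upper-triangular form:
[ -5  -3  2 ]
[  0   3  4 ]
[  0   0  3 ]
det(A) = (-1)^0 * (-5) * (3) * (3) = -45  (0 row swaps -> sign +1)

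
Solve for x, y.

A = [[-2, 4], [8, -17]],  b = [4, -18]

Forward elimination on [A|b]:
R2 <- R2 - (-4)*R1:  [  0  -1  -2 ]
Row echelon form:
[ -2   4  |   4 ]
[  0  -1  |  -2 ]
Back-substitution:
y = (-2) / -1 = 2
x = (4 - (4)*(2)) / -2 = 2

(2, 2)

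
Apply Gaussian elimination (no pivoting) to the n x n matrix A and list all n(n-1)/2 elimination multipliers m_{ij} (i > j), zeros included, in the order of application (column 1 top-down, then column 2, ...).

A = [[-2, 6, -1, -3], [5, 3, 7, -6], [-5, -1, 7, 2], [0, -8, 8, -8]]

multipliers: -5/2, 5/2, 0, -8/9, -4/9, 20/27

Forward elimination:
R2 <- R2 - (-5/2)*R1:  [     0     18    9/2  -27/2 ]
R3 <- R3 - (5/2)*R1:  [    0   -16  19/2  19/2 ]
R4: entry in column 1 is already 0 -> m_{41} = 0 (no row operation needed)
R3 <- R3 - (-8/9)*R2:  [    0     0  27/2  -5/2 ]
R4 <- R4 - (-4/9)*R2:  [   0    0   10  -14 ]
R4 <- R4 - (20/27)*R3:  [       0        0        0  -328/27 ]
Multipliers (in order of application): m_{21} = -5/2, m_{31} = 5/2, m_{41} = 0, m_{32} = -8/9, m_{42} = -4/9, m_{43} = 20/27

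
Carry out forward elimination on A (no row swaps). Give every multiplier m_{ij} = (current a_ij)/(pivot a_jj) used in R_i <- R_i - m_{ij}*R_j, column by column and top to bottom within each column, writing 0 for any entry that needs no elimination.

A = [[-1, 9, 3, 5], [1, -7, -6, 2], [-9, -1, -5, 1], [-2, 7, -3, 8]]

Forward elimination:
R2 <- R2 - (-1)*R1:  [  0   2  -3   7 ]
R3 <- R3 - (9)*R1:  [   0  -82  -32  -44 ]
R4 <- R4 - (2)*R1:  [   0  -11   -9   -2 ]
R3 <- R3 - (-41)*R2:  [    0     0  -155   243 ]
R4 <- R4 - (-11/2)*R2:  [     0      0  -51/2   73/2 ]
R4 <- R4 - (51/310)*R3:  [        0         0         0  -539/155 ]
Multipliers (in order of application): m_{21} = -1, m_{31} = 9, m_{41} = 2, m_{32} = -41, m_{42} = -11/2, m_{43} = 51/310

multipliers: -1, 9, 2, -41, -11/2, 51/310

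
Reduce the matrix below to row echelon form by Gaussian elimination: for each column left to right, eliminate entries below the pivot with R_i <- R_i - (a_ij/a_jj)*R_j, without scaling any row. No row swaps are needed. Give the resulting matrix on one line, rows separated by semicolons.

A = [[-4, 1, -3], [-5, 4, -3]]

REF = [-4 1 -3; 0 11/4 3/4]

Forward elimination:
R2 <- R2 - (5/4)*R1:  [    0  11/4   3/4 ]
Row echelon form:
[ -4     1   -3 ]
[  0  11/4  3/4 ]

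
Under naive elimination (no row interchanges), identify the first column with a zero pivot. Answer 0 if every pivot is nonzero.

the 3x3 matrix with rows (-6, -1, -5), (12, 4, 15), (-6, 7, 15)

first zero-pivot column = 3

Naive forward elimination:
R2 <- R2 - (-2)*R1:  [ 0  2  5 ]
R3 <- R3 - (1)*R1:  [  0   8  20 ]
R3 <- R3 - (4)*R2:  [ 0  0  0 ]
Matrix at this point:
[ -6  -1  -5 ]
[  0   2   5 ]
[  0   0   0 ]
Pivot entry (3,3) in the last row is zero and there are no rows below to swap with -> zero pivot in column 3 (A is singular).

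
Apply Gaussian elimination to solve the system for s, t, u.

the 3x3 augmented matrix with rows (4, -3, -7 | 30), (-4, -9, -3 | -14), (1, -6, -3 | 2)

Forward elimination on [A|b]:
R2 <- R2 - (-1)*R1:  [   0  -12  -10   16 ]
R3 <- R3 - (1/4)*R1:  [     0  -21/4   -5/4  -11/2 ]
R3 <- R3 - (7/16)*R2:  [     0      0   25/8  -25/2 ]
Row echelon form:
[ 4   -3    -7  |     30 ]
[ 0  -12   -10  |     16 ]
[ 0    0  25/8  |  -25/2 ]
Back-substitution:
u = (-25/2) / (25/8) = -4
t = (16 - (-10)*(-4)) / -12 = 2
s = (30 - (-3)*(2) - (-7)*(-4)) / 4 = 2

(2, 2, -4)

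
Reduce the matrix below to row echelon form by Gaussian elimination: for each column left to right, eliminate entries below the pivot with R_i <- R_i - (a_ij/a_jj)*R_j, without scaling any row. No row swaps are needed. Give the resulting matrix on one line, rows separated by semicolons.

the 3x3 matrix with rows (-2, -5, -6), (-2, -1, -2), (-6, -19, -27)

Forward elimination:
R2 <- R2 - (1)*R1:  [ 0  4  4 ]
R3 <- R3 - (3)*R1:  [  0  -4  -9 ]
R3 <- R3 - (-1)*R2:  [  0   0  -5 ]
Row echelon form:
[ -2  -5  -6 ]
[  0   4   4 ]
[  0   0  -5 ]

REF = [-2 -5 -6; 0 4 4; 0 0 -5]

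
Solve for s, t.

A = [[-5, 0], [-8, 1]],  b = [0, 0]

Forward elimination on [A|b]:
R2 <- R2 - (8/5)*R1:  [ 0  1  0 ]
Row echelon form:
[ -5  0  |  0 ]
[  0  1  |  0 ]
Back-substitution:
t = (0) / 1 = 0
s = (0) / -5 = 0

(0, 0)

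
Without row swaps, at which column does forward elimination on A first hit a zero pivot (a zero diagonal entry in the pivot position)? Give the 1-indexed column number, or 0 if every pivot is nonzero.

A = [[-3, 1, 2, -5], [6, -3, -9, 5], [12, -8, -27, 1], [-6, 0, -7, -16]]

Naive forward elimination:
R2 <- R2 - (-2)*R1:  [  0  -1  -5  -5 ]
R3 <- R3 - (-4)*R1:  [   0   -4  -19  -19 ]
R4 <- R4 - (2)*R1:  [   0   -2  -11   -6 ]
R3 <- R3 - (4)*R2:  [ 0  0  1  1 ]
R4 <- R4 - (2)*R2:  [  0   0  -1   4 ]
R4 <- R4 - (-1)*R3:  [ 0  0  0  5 ]
All pivots nonzero; naive elimination completes without hitting a zero pivot.

first zero-pivot column = 0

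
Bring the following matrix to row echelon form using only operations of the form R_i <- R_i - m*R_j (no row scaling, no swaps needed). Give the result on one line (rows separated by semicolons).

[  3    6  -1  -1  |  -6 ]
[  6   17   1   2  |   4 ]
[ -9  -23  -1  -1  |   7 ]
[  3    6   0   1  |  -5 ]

REF = [3 6 -1 -1 -6; 0 5 3 4 16; 0 0 -1 0 5; 0 0 0 2 6]

Forward elimination:
R2 <- R2 - (2)*R1:  [  0   5   3   4  16 ]
R3 <- R3 - (-3)*R1:  [   0   -5   -4   -4  -11 ]
R4 <- R4 - (1)*R1:  [ 0  0  1  2  1 ]
R3 <- R3 - (-1)*R2:  [  0   0  -1   0   5 ]
R4 <- R4 - (-1)*R3:  [ 0  0  0  2  6 ]
Row echelon form:
[ 3  6  -1  -1  |  -6 ]
[ 0  5   3   4  |  16 ]
[ 0  0  -1   0  |   5 ]
[ 0  0   0   2  |   6 ]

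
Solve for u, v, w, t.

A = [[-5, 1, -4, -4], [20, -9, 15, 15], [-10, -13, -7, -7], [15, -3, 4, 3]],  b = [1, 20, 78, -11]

(-2, -5, 1, 0)

Forward elimination on [A|b]:
R2 <- R2 - (-4)*R1:  [  0  -5  -1  -1  24 ]
R3 <- R3 - (2)*R1:  [   0  -15    1    1   76 ]
R4 <- R4 - (-3)*R1:  [  0   0  -8  -9  -8 ]
R3 <- R3 - (3)*R2:  [ 0  0  4  4  4 ]
R4 <- R4 - (-2)*R3:  [  0   0   0  -1   0 ]
Row echelon form:
[ -5   1  -4  -4  |   1 ]
[  0  -5  -1  -1  |  24 ]
[  0   0   4   4  |   4 ]
[  0   0   0  -1  |   0 ]
Back-substitution:
t = (0) / -1 = 0
w = (4 - (4)*(0)) / 4 = 1
v = (24 - (-1)*(1) - (-1)*(0)) / -5 = -5
u = (1 - (1)*(-5) - (-4)*(1) - (-4)*(0)) / -5 = -2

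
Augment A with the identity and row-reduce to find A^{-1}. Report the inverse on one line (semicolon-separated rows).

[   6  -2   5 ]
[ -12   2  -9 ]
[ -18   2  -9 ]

inverse = [0 1/6 -1/6; -9/8 -3/4 1/8; -1/4 -1/2 1/4]

Gauss-Jordan on [A | I]:
R1 <- (1/6)*R1:  [    1  -1/3   5/6  |   1/6     0     0 ]
R2 <- R2 - (-12)*R1:  [  0  -2   1  |   2   1   0 ]
R3 <- R3 - (-18)*R1:  [  0  -4   6  |   3   0   1 ]
R2 <- (1/-2)*R2:  [    0     1  -1/2  |    -1  -1/2     0 ]
R1 <- R1 - (-1/3)*R2:  [    1     0   2/3  |  -1/6  -1/6     0 ]
R3 <- R3 - (-4)*R2:  [  0   0   4  |  -1  -2   1 ]
R3 <- (1/4)*R3:  [    0     0     1  |  -1/4  -1/2   1/4 ]
R1 <- R1 - (2/3)*R3:  [    1     0     0  |     0   1/6  -1/6 ]
R2 <- R2 - (-1/2)*R3:  [    0     1     0  |  -9/8  -3/4   1/8 ]
Right block of [I | A^{-1}] is the inverse:
[    0   1/6  -1/6 ]
[ -9/8  -3/4   1/8 ]
[ -1/4  -1/2   1/4 ]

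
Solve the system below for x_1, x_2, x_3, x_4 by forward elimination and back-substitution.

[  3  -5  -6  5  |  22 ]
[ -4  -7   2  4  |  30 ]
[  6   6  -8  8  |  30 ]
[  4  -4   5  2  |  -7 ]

(-3, 0, -1, 5)

Forward elimination on [A|b]:
R2 <- R2 - (-4/3)*R1:  [     0  -41/3     -6   32/3  178/3 ]
R3 <- R3 - (2)*R1:  [   0   16    4   -2  -14 ]
R4 <- R4 - (4/3)*R1:  [      0     8/3      13   -14/3  -109/3 ]
R3 <- R3 - (-48/41)*R2:  [       0        0  -124/41   430/41  2274/41 ]
R4 <- R4 - (-8/41)*R2:  [        0         0    485/41   -106/41  -1015/41 ]
R4 <- R4 - (-485/124)*R3:  [        0         0         0   2383/62  11915/62 ]
Row echelon form:
[ 3     -5       -6        5  |        22 ]
[ 0  -41/3       -6     32/3  |     178/3 ]
[ 0      0  -124/41   430/41  |   2274/41 ]
[ 0      0        0  2383/62  |  11915/62 ]
Back-substitution:
x_4 = (11915/62) / (2383/62) = 5
x_3 = (2274/41 - (430/41)*(5)) / (-124/41) = -1
x_2 = (178/3 - (-6)*(-1) - (32/3)*(5)) / (-41/3) = 0
x_1 = (22 - (-5)*(0) - (-6)*(-1) - (5)*(5)) / 3 = -3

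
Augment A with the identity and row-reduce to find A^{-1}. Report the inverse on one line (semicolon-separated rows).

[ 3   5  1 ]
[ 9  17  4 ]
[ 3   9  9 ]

inverse = [13/4 -1 1/12; -23/12 2/3 -1/12; 5/6 -1/3 1/6]

Gauss-Jordan on [A | I]:
R1 <- (1/3)*R1:  [   1  5/3  1/3  |  1/3    0    0 ]
R2 <- R2 - (9)*R1:  [  0   2   1  |  -3   1   0 ]
R3 <- R3 - (3)*R1:  [  0   4   8  |  -1   0   1 ]
R2 <- (1/2)*R2:  [    0     1   1/2  |  -3/2   1/2     0 ]
R1 <- R1 - (5/3)*R2:  [    1     0  -1/2  |  17/6  -5/6     0 ]
R3 <- R3 - (4)*R2:  [  0   0   6  |   5  -2   1 ]
R3 <- (1/6)*R3:  [    0     0     1  |   5/6  -1/3   1/6 ]
R1 <- R1 - (-1/2)*R3:  [    1     0     0  |  13/4    -1  1/12 ]
R2 <- R2 - (1/2)*R3:  [      0       1       0  |  -23/12     2/3   -1/12 ]
Right block of [I | A^{-1}] is the inverse:
[   13/4    -1   1/12 ]
[ -23/12   2/3  -1/12 ]
[    5/6  -1/3    1/6 ]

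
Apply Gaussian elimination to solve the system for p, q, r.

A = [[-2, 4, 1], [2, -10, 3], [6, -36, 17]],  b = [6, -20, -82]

(-2, 1, -2)

Forward elimination on [A|b]:
R2 <- R2 - (-1)*R1:  [   0   -6    4  -14 ]
R3 <- R3 - (-3)*R1:  [   0  -24   20  -64 ]
R3 <- R3 - (4)*R2:  [  0   0   4  -8 ]
Row echelon form:
[ -2   4  1  |    6 ]
[  0  -6  4  |  -14 ]
[  0   0  4  |   -8 ]
Back-substitution:
r = (-8) / 4 = -2
q = (-14 - (4)*(-2)) / -6 = 1
p = (6 - (4)*(1) - (1)*(-2)) / -2 = -2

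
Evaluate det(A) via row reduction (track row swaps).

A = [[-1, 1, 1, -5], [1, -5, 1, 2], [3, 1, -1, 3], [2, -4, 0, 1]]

Forward elimination:
R2 <- R2 - (-1)*R1:  [  0  -4   2  -3 ]
R3 <- R3 - (-3)*R1:  [   0    4    2  -12 ]
R4 <- R4 - (-2)*R1:  [  0  -2   2  -9 ]
R3 <- R3 - (-1)*R2:  [   0    0    4  -15 ]
R4 <- R4 - (1/2)*R2:  [     0      0      1  -15/2 ]
R4 <- R4 - (1/4)*R3:  [     0      0      0  -15/4 ]
Upper-triangular form:
[ -1   1  1     -5 ]
[  0  -4  2     -3 ]
[  0   0  4    -15 ]
[  0   0  0  -15/4 ]
det(A) = (-1)^0 * (-1) * (-4) * (4) * (-15/4) = -60  (0 row swaps -> sign +1)

det(A) = -60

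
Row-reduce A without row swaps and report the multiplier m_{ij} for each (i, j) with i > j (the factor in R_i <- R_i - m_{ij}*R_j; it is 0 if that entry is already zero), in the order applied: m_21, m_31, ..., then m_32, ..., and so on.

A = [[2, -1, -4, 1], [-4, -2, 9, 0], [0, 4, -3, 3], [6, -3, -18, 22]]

multipliers: -2, 0, 3, -1, 0, 3

Forward elimination:
R2 <- R2 - (-2)*R1:  [  0  -4   1   2 ]
R3: entry in column 1 is already 0 -> m_{31} = 0 (no row operation needed)
R4 <- R4 - (3)*R1:  [  0   0  -6  19 ]
R3 <- R3 - (-1)*R2:  [  0   0  -2   5 ]
R4: entry in column 2 is already 0 -> m_{42} = 0 (no row operation needed)
R4 <- R4 - (3)*R3:  [ 0  0  0  4 ]
Multipliers (in order of application): m_{21} = -2, m_{31} = 0, m_{41} = 3, m_{32} = -1, m_{42} = 0, m_{43} = 3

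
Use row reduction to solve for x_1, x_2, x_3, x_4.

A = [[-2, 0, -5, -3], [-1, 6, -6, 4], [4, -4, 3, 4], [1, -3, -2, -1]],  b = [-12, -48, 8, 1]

(2, -1, 4, -4)

Forward elimination on [A|b]:
R2 <- R2 - (1/2)*R1:  [    0     6  -7/2  11/2   -42 ]
R3 <- R3 - (-2)*R1:  [   0   -4   -7   -2  -16 ]
R4 <- R4 - (-1/2)*R1:  [    0    -3  -9/2  -5/2    -5 ]
R3 <- R3 - (-2/3)*R2:  [     0      0  -28/3    5/3    -44 ]
R4 <- R4 - (-1/2)*R2:  [     0      0  -25/4    1/4    -26 ]
R4 <- R4 - (75/112)*R3:  [       0        0        0  -97/112    97/28 ]
Row echelon form:
[ -2  0     -5       -3  |    -12 ]
[  0  6   -7/2     11/2  |    -42 ]
[  0  0  -28/3      5/3  |    -44 ]
[  0  0      0  -97/112  |  97/28 ]
Back-substitution:
x_4 = (97/28) / (-97/112) = -4
x_3 = (-44 - (5/3)*(-4)) / (-28/3) = 4
x_2 = (-42 - (-7/2)*(4) - (11/2)*(-4)) / 6 = -1
x_1 = (-12 - (-5)*(4) - (-3)*(-4)) / -2 = 2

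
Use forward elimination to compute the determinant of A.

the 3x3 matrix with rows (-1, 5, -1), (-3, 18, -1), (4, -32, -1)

det(A) = -9

Forward elimination:
R2 <- R2 - (3)*R1:  [ 0  3  2 ]
R3 <- R3 - (-4)*R1:  [   0  -12   -5 ]
R3 <- R3 - (-4)*R2:  [ 0  0  3 ]
Upper-triangular form:
[ -1  5  -1 ]
[  0  3   2 ]
[  0  0   3 ]
det(A) = (-1)^0 * (-1) * (3) * (3) = -9  (0 row swaps -> sign +1)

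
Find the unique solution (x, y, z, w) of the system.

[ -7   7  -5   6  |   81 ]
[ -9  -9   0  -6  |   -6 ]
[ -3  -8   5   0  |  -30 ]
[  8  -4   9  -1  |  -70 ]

(-5, 5, -1, 1)

Forward elimination on [A|b]:
R2 <- R2 - (9/7)*R1:  [      0     -18    45/7   -96/7  -771/7 ]
R3 <- R3 - (3/7)*R1:  [      0     -11    50/7   -18/7  -453/7 ]
R4 <- R4 - (-8/7)*R1:  [     0      4   23/7   41/7  158/7 ]
R3 <- R3 - (11/18)*R2:  [      0       0   45/14  122/21  109/42 ]
R4 <- R4 - (-2/9)*R2:  [      0       0    33/7   59/21  -40/21 ]
R4 <- R4 - (22/15)*R3:  [       0        0        0  -257/45  -257/45 ]
Row echelon form:
[ -7    7     -5        6  |       81 ]
[  0  -18   45/7    -96/7  |   -771/7 ]
[  0    0  45/14   122/21  |   109/42 ]
[  0    0      0  -257/45  |  -257/45 ]
Back-substitution:
w = (-257/45) / (-257/45) = 1
z = (109/42 - (122/21)*(1)) / (45/14) = -1
y = (-771/7 - (45/7)*(-1) - (-96/7)*(1)) / -18 = 5
x = (81 - (7)*(5) - (-5)*(-1) - (6)*(1)) / -7 = -5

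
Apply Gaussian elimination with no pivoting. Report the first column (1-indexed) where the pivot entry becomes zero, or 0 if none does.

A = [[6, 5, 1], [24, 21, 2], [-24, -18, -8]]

Naive forward elimination:
R2 <- R2 - (4)*R1:  [  0   1  -2 ]
R3 <- R3 - (-4)*R1:  [  0   2  -4 ]
R3 <- R3 - (2)*R2:  [ 0  0  0 ]
Matrix at this point:
[ 6  5   1 ]
[ 0  1  -2 ]
[ 0  0   0 ]
Pivot entry (3,3) in the last row is zero and there are no rows below to swap with -> zero pivot in column 3 (A is singular).

first zero-pivot column = 3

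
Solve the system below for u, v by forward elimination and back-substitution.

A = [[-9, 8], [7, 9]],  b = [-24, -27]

(0, -3)

Forward elimination on [A|b]:
R2 <- R2 - (-7/9)*R1:  [      0   137/9  -137/3 ]
Row echelon form:
[ -9      8  |     -24 ]
[  0  137/9  |  -137/3 ]
Back-substitution:
v = (-137/3) / (137/9) = -3
u = (-24 - (8)*(-3)) / -9 = 0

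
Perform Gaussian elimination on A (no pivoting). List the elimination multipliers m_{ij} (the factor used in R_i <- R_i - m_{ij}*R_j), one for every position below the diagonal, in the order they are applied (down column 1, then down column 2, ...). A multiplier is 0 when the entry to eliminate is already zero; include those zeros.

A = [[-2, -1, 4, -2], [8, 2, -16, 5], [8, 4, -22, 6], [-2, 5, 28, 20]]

multipliers: -4, -4, 1, 0, -3, -4

Forward elimination:
R2 <- R2 - (-4)*R1:  [  0  -2   0  -3 ]
R3 <- R3 - (-4)*R1:  [  0   0  -6  -2 ]
R4 <- R4 - (1)*R1:  [  0   6  24  22 ]
R3: entry in column 2 is already 0 -> m_{32} = 0 (no row operation needed)
R4 <- R4 - (-3)*R2:  [  0   0  24  13 ]
R4 <- R4 - (-4)*R3:  [ 0  0  0  5 ]
Multipliers (in order of application): m_{21} = -4, m_{31} = -4, m_{41} = 1, m_{32} = 0, m_{42} = -3, m_{43} = -4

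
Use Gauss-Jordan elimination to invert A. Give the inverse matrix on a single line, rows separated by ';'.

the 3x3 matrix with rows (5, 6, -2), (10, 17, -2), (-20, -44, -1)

inverse = [21/5 -94/25 -22/25; -2 9/5 2/5; 4 -4 -1]

Gauss-Jordan on [A | I]:
R1 <- (1/5)*R1:  [    1   6/5  -2/5  |   1/5     0     0 ]
R2 <- R2 - (10)*R1:  [  0   5   2  |  -2   1   0 ]
R3 <- R3 - (-20)*R1:  [   0  -20   -9  |    4    0    1 ]
R2 <- (1/5)*R2:  [    0     1   2/5  |  -2/5   1/5     0 ]
R1 <- R1 - (6/5)*R2:  [      1       0  -22/25  |   17/25   -6/25       0 ]
R3 <- R3 - (-20)*R2:  [  0   0  -1  |  -4   4   1 ]
R3 <- (1/-1)*R3:  [  0   0   1  |   4  -4  -1 ]
R1 <- R1 - (-22/25)*R3:  [      1       0       0  |    21/5  -94/25  -22/25 ]
R2 <- R2 - (2/5)*R3:  [   0    1    0  |   -2  9/5  2/5 ]
Right block of [I | A^{-1}] is the inverse:
[ 21/5  -94/25  -22/25 ]
[   -2     9/5     2/5 ]
[    4      -4      -1 ]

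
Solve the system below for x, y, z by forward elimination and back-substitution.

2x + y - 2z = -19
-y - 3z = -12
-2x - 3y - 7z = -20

(-3, -3, 5)

Forward elimination on [A|b]:
R3 <- R3 - (-1)*R1:  [   0   -2   -9  -39 ]
R3 <- R3 - (2)*R2:  [   0    0   -3  -15 ]
Row echelon form:
[ 2   1  -2  |  -19 ]
[ 0  -1  -3  |  -12 ]
[ 0   0  -3  |  -15 ]
Back-substitution:
z = (-15) / -3 = 5
y = (-12 - (-3)*(5)) / -1 = -3
x = (-19 - (1)*(-3) - (-2)*(5)) / 2 = -3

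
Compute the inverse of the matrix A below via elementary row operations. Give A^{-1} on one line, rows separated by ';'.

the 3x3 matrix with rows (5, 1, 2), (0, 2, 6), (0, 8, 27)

inverse = [1/5 -11/30 1/15; 0 9/2 -1; 0 -4/3 1/3]

Gauss-Jordan on [A | I]:
R1 <- (1/5)*R1:  [   1  1/5  2/5  |  1/5    0    0 ]
R2 <- (1/2)*R2:  [   0    1    3  |    0  1/2    0 ]
R1 <- R1 - (1/5)*R2:  [     1      0   -1/5  |    1/5  -1/10      0 ]
R3 <- R3 - (8)*R2:  [  0   0   3  |   0  -4   1 ]
R3 <- (1/3)*R3:  [    0     0     1  |     0  -4/3   1/3 ]
R1 <- R1 - (-1/5)*R3:  [      1       0       0  |     1/5  -11/30    1/15 ]
R2 <- R2 - (3)*R3:  [   0    1    0  |    0  9/2   -1 ]
Right block of [I | A^{-1}] is the inverse:
[ 1/5  -11/30  1/15 ]
[   0     9/2    -1 ]
[   0    -4/3   1/3 ]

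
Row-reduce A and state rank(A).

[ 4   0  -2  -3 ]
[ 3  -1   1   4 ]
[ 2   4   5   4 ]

rank(A) = 3

Row reduction:
R2 <- R2 - (3/4)*R1:  [    0    -1   5/2  25/4 ]
R3 <- R3 - (1/2)*R1:  [    0     4     6  11/2 ]
R3 <- R3 - (-4)*R2:  [    0     0    16  61/2 ]
Row echelon form:
[ 4   0   -2    -3 ]
[ 0  -1  5/2  25/4 ]
[ 0   0   16  61/2 ]
Nonzero rows / pivot columns: 3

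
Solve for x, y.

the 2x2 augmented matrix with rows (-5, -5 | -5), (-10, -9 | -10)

(1, 0)

Forward elimination on [A|b]:
R2 <- R2 - (2)*R1:  [ 0  1  0 ]
Row echelon form:
[ -5  -5  |  -5 ]
[  0   1  |   0 ]
Back-substitution:
y = (0) / 1 = 0
x = (-5 - (-5)*(0)) / -5 = 1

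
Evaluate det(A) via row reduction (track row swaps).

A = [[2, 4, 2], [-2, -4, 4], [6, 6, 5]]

det(A) = 72

Forward elimination:
R2 <- R2 - (-1)*R1:  [ 0  0  6 ]
R3 <- R3 - (3)*R1:  [  0  -6  -1 ]
R2 <-> R3   (pivot in column 2 was zero)
[ 2   4   2 ]
[ 0  -6  -1 ]
[ 0   0   6 ]
Upper-triangular form:
[ 2   4   2 ]
[ 0  -6  -1 ]
[ 0   0   6 ]
det(A) = (-1)^1 * (2) * (-6) * (6) = 72  (1 row swap -> sign -1)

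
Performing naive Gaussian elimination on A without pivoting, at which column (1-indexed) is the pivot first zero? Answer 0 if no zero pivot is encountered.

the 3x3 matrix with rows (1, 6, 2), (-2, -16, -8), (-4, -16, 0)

Naive forward elimination:
R2 <- R2 - (-2)*R1:  [  0  -4  -4 ]
R3 <- R3 - (-4)*R1:  [ 0  8  8 ]
R3 <- R3 - (-2)*R2:  [ 0  0  0 ]
Matrix at this point:
[ 1   6   2 ]
[ 0  -4  -4 ]
[ 0   0   0 ]
Pivot entry (3,3) in the last row is zero and there are no rows below to swap with -> zero pivot in column 3 (A is singular).

first zero-pivot column = 3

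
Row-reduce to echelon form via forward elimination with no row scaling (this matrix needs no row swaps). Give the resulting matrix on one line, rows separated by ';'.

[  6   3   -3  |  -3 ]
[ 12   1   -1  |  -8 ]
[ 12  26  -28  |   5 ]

Forward elimination:
R2 <- R2 - (2)*R1:  [  0  -5   5  -2 ]
R3 <- R3 - (2)*R1:  [   0   20  -22   11 ]
R3 <- R3 - (-4)*R2:  [  0   0  -2   3 ]
Row echelon form:
[ 6   3  -3  |  -3 ]
[ 0  -5   5  |  -2 ]
[ 0   0  -2  |   3 ]

REF = [6 3 -3 -3; 0 -5 5 -2; 0 0 -2 3]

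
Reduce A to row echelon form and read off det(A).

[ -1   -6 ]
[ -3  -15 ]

Forward elimination:
R2 <- R2 - (3)*R1:  [ 0  3 ]
Upper-triangular form:
[ -1  -6 ]
[  0   3 ]
det(A) = (-1)^0 * (-1) * (3) = -3  (0 row swaps -> sign +1)

det(A) = -3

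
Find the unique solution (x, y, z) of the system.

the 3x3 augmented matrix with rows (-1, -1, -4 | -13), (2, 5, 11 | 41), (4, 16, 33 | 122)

(2, 3, 2)

Forward elimination on [A|b]:
R2 <- R2 - (-2)*R1:  [  0   3   3  15 ]
R3 <- R3 - (-4)*R1:  [  0  12  17  70 ]
R3 <- R3 - (4)*R2:  [  0   0   5  10 ]
Row echelon form:
[ -1  -1  -4  |  -13 ]
[  0   3   3  |   15 ]
[  0   0   5  |   10 ]
Back-substitution:
z = (10) / 5 = 2
y = (15 - (3)*(2)) / 3 = 3
x = (-13 - (-1)*(3) - (-4)*(2)) / -1 = 2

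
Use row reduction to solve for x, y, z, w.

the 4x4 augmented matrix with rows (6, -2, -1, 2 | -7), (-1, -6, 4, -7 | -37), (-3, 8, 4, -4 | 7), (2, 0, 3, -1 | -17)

(-1, 3, -5, 0)

Forward elimination on [A|b]:
R2 <- R2 - (-1/6)*R1:  [      0   -19/3    23/6   -20/3  -229/6 ]
R3 <- R3 - (-1/2)*R1:  [   0    7  7/2   -3  7/2 ]
R4 <- R4 - (1/3)*R1:  [     0    2/3   10/3   -5/3  -44/3 ]
R3 <- R3 - (-21/19)*R2:  [       0        0   147/19  -197/19  -735/19 ]
R4 <- R4 - (-2/19)*R2:  [       0        0    71/19   -45/19  -355/19 ]
R4 <- R4 - (71/147)*R3:  [       0        0        0  388/147        0 ]
Row echelon form:
[ 6     -2      -1        2  |       -7 ]
[ 0  -19/3    23/6    -20/3  |   -229/6 ]
[ 0      0  147/19  -197/19  |  -735/19 ]
[ 0      0       0  388/147  |        0 ]
Back-substitution:
w = (0) / (388/147) = 0
z = (-735/19 - (-197/19)*(0)) / (147/19) = -5
y = (-229/6 - (23/6)*(-5) - (-20/3)*(0)) / (-19/3) = 3
x = (-7 - (-2)*(3) - (-1)*(-5) - (2)*(0)) / 6 = -1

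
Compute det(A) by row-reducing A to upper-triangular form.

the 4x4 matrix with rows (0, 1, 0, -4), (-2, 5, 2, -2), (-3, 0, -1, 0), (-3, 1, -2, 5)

Forward elimination:
R1 <-> R2   (pivot in column 1 was zero)
[ -2  5   2  -2 ]
[  0  1   0  -4 ]
[ -3  0  -1   0 ]
[ -3  1  -2   5 ]
R3 <- R3 - (3/2)*R1:  [     0  -15/2     -4      3 ]
R4 <- R4 - (3/2)*R1:  [     0  -13/2     -5      8 ]
R3 <- R3 - (-15/2)*R2:  [   0    0   -4  -27 ]
R4 <- R4 - (-13/2)*R2:  [   0    0   -5  -18 ]
R4 <- R4 - (5/4)*R3:  [    0     0     0  63/4 ]
Upper-triangular form:
[ -2  5   2    -2 ]
[  0  1   0    -4 ]
[  0  0  -4   -27 ]
[  0  0   0  63/4 ]
det(A) = (-1)^1 * (-2) * (1) * (-4) * (63/4) = -126  (1 row swap -> sign -1)

det(A) = -126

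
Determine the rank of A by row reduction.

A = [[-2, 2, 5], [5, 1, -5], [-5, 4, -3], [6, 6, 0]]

rank(A) = 3

Row reduction:
R2 <- R2 - (-5/2)*R1:  [    0     6  15/2 ]
R3 <- R3 - (5/2)*R1:  [     0     -1  -31/2 ]
R4 <- R4 - (-3)*R1:  [  0  12  15 ]
R3 <- R3 - (-1/6)*R2:  [     0      0  -57/4 ]
R4 <- R4 - (2)*R2:  [ 0  0  0 ]
Row echelon form:
[ -2  2      5 ]
[  0  6   15/2 ]
[  0  0  -57/4 ]
[  0  0      0 ]
Nonzero rows / pivot columns: 3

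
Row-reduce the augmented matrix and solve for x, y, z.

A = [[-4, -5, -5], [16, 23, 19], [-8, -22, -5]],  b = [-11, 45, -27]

(4, 0, -1)

Forward elimination on [A|b]:
R2 <- R2 - (-4)*R1:  [  0   3  -1   1 ]
R3 <- R3 - (2)*R1:  [   0  -12    5   -5 ]
R3 <- R3 - (-4)*R2:  [  0   0   1  -1 ]
Row echelon form:
[ -4  -5  -5  |  -11 ]
[  0   3  -1  |    1 ]
[  0   0   1  |   -1 ]
Back-substitution:
z = (-1) / 1 = -1
y = (1 - (-1)*(-1)) / 3 = 0
x = (-11 - (-5)*(0) - (-5)*(-1)) / -4 = 4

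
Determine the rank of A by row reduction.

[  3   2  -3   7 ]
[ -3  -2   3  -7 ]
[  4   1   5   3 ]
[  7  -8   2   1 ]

rank(A) = 3

Row reduction:
R2 <- R2 - (-1)*R1:  [ 0  0  0  0 ]
R3 <- R3 - (4/3)*R1:  [     0   -5/3      9  -19/3 ]
R4 <- R4 - (7/3)*R1:  [     0  -38/3      9  -46/3 ]
R2 <-> R3   (pivot in column 2 was zero)
[ 3      2  -3      7 ]
[ 0   -5/3   9  -19/3 ]
[ 0      0   0      0 ]
[ 0  -38/3   9  -46/3 ]
R4 <- R4 - (38/5)*R2:  [      0       0  -297/5   164/5 ]
R3 <-> R4   (pivot in column 3 was zero)
[ 3     2      -3      7 ]
[ 0  -5/3       9  -19/3 ]
[ 0     0  -297/5  164/5 ]
[ 0     0       0      0 ]
Row echelon form:
[ 3     2      -3      7 ]
[ 0  -5/3       9  -19/3 ]
[ 0     0  -297/5  164/5 ]
[ 0     0       0      0 ]
Nonzero rows / pivot columns: 3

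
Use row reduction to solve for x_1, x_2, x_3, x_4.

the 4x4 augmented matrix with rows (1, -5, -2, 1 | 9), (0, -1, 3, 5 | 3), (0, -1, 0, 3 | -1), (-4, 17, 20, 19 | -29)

Forward elimination on [A|b]:
R4 <- R4 - (-4)*R1:  [  0  -3  12  23   7 ]
R3 <- R3 - (1)*R2:  [  0   0  -3  -2  -4 ]
R4 <- R4 - (3)*R2:  [  0   0   3   8  -2 ]
R4 <- R4 - (-1)*R3:  [  0   0   0   6  -6 ]
Row echelon form:
[ 1  -5  -2   1  |   9 ]
[ 0  -1   3   5  |   3 ]
[ 0   0  -3  -2  |  -4 ]
[ 0   0   0   6  |  -6 ]
Back-substitution:
x_4 = (-6) / 6 = -1
x_3 = (-4 - (-2)*(-1)) / -3 = 2
x_2 = (3 - (3)*(2) - (5)*(-1)) / -1 = -2
x_1 = (9 - (-5)*(-2) - (-2)*(2) - (1)*(-1)) / 1 = 4

(4, -2, 2, -1)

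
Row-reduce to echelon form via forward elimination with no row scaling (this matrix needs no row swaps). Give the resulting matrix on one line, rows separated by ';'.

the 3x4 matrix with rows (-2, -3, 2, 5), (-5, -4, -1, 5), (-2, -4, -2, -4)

REF = [-2 -3 2 5; 0 7/2 -6 -15/2; 0 0 -40/7 -78/7]

Forward elimination:
R2 <- R2 - (5/2)*R1:  [     0    7/2     -6  -15/2 ]
R3 <- R3 - (1)*R1:  [  0  -1  -4  -9 ]
R3 <- R3 - (-2/7)*R2:  [     0      0  -40/7  -78/7 ]
Row echelon form:
[ -2   -3      2      5 ]
[  0  7/2     -6  -15/2 ]
[  0    0  -40/7  -78/7 ]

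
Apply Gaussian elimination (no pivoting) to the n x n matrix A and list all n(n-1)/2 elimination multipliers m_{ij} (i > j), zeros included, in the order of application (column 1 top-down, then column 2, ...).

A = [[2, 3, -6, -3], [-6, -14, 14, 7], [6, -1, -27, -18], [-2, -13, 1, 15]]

Forward elimination:
R2 <- R2 - (-3)*R1:  [  0  -5  -4  -2 ]
R3 <- R3 - (3)*R1:  [   0  -10   -9   -9 ]
R4 <- R4 - (-1)*R1:  [   0  -10   -5   12 ]
R3 <- R3 - (2)*R2:  [  0   0  -1  -5 ]
R4 <- R4 - (2)*R2:  [  0   0   3  16 ]
R4 <- R4 - (-3)*R3:  [ 0  0  0  1 ]
Multipliers (in order of application): m_{21} = -3, m_{31} = 3, m_{41} = -1, m_{32} = 2, m_{42} = 2, m_{43} = -3

multipliers: -3, 3, -1, 2, 2, -3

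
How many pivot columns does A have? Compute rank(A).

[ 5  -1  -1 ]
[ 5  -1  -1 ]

rank(A) = 1

Row reduction:
R2 <- R2 - (1)*R1:  [ 0  0  0 ]
Row echelon form:
[ 5  -1  -1 ]
[ 0   0   0 ]
Nonzero rows / pivot columns: 1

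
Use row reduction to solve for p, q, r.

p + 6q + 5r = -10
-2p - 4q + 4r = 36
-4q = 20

Forward elimination on [A|b]:
R2 <- R2 - (-2)*R1:  [  0   8  14  16 ]
R3 <- R3 - (-1/2)*R2:  [  0   0   7  28 ]
Row echelon form:
[ 1  6   5  |  -10 ]
[ 0  8  14  |   16 ]
[ 0  0   7  |   28 ]
Back-substitution:
r = (28) / 7 = 4
q = (16 - (14)*(4)) / 8 = -5
p = (-10 - (6)*(-5) - (5)*(4)) / 1 = 0

(0, -5, 4)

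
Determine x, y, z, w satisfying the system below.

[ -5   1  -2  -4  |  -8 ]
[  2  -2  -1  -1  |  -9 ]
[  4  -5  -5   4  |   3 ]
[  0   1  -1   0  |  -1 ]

(-2, 0, 1, 4)

Forward elimination on [A|b]:
R2 <- R2 - (-2/5)*R1:  [     0   -8/5   -9/5  -13/5  -61/5 ]
R3 <- R3 - (-4/5)*R1:  [     0  -21/5  -33/5    4/5  -17/5 ]
R3 <- R3 - (21/8)*R2:  [     0      0  -15/8   61/8  229/8 ]
R4 <- R4 - (-5/8)*R2:  [     0      0  -17/8  -13/8  -69/8 ]
R4 <- R4 - (17/15)*R3:  [       0        0        0  -154/15  -616/15 ]
Row echelon form:
[ -5     1     -2       -4  |       -8 ]
[  0  -8/5   -9/5    -13/5  |    -61/5 ]
[  0     0  -15/8     61/8  |    229/8 ]
[  0     0      0  -154/15  |  -616/15 ]
Back-substitution:
w = (-616/15) / (-154/15) = 4
z = (229/8 - (61/8)*(4)) / (-15/8) = 1
y = (-61/5 - (-9/5)*(1) - (-13/5)*(4)) / (-8/5) = 0
x = (-8 - (1)*(0) - (-2)*(1) - (-4)*(4)) / -5 = -2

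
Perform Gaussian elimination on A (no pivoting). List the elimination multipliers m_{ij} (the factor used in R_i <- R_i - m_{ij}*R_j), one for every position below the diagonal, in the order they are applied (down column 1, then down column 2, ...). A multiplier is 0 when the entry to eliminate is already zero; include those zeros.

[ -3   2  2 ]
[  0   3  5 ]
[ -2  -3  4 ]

Forward elimination:
R2: entry in column 1 is already 0 -> m_{21} = 0 (no row operation needed)
R3 <- R3 - (2/3)*R1:  [     0  -13/3    8/3 ]
R3 <- R3 - (-13/9)*R2:  [    0     0  89/9 ]
Multipliers (in order of application): m_{21} = 0, m_{31} = 2/3, m_{32} = -13/9

multipliers: 0, 2/3, -13/9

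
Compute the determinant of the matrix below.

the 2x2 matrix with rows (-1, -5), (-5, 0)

det(A) = -25

Forward elimination:
R2 <- R2 - (5)*R1:  [  0  25 ]
Upper-triangular form:
[ -1  -5 ]
[  0  25 ]
det(A) = (-1)^0 * (-1) * (25) = -25  (0 row swaps -> sign +1)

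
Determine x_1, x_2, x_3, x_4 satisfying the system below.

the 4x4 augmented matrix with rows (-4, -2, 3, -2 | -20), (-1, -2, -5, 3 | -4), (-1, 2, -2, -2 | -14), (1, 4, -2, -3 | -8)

(4, 1, 2, 4)

Forward elimination on [A|b]:
R2 <- R2 - (1/4)*R1:  [     0   -3/2  -23/4    7/2      1 ]
R3 <- R3 - (1/4)*R1:  [     0    5/2  -11/4   -3/2     -9 ]
R4 <- R4 - (-1/4)*R1:  [    0   7/2  -5/4  -7/2   -13 ]
R3 <- R3 - (-5/3)*R2:  [     0      0  -37/3   13/3  -22/3 ]
R4 <- R4 - (-7/3)*R2:  [     0      0  -44/3   14/3  -32/3 ]
R4 <- R4 - (44/37)*R3:  [      0       0       0  -18/37  -72/37 ]
Row echelon form:
[ -4    -2      3      -2  |     -20 ]
[  0  -3/2  -23/4     7/2  |       1 ]
[  0     0  -37/3    13/3  |   -22/3 ]
[  0     0      0  -18/37  |  -72/37 ]
Back-substitution:
x_4 = (-72/37) / (-18/37) = 4
x_3 = (-22/3 - (13/3)*(4)) / (-37/3) = 2
x_2 = (1 - (-23/4)*(2) - (7/2)*(4)) / (-3/2) = 1
x_1 = (-20 - (-2)*(1) - (3)*(2) - (-2)*(4)) / -4 = 4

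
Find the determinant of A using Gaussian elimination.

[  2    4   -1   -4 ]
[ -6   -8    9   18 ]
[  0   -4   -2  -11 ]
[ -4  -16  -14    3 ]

Forward elimination:
R2 <- R2 - (-3)*R1:  [ 0  4  6  6 ]
R4 <- R4 - (-2)*R1:  [   0   -8  -16   -5 ]
R3 <- R3 - (-1)*R2:  [  0   0   4  -5 ]
R4 <- R4 - (-2)*R2:  [  0   0  -4   7 ]
R4 <- R4 - (-1)*R3:  [ 0  0  0  2 ]
Upper-triangular form:
[ 2  4  -1  -4 ]
[ 0  4   6   6 ]
[ 0  0   4  -5 ]
[ 0  0   0   2 ]
det(A) = (-1)^0 * (2) * (4) * (4) * (2) = 64  (0 row swaps -> sign +1)

det(A) = 64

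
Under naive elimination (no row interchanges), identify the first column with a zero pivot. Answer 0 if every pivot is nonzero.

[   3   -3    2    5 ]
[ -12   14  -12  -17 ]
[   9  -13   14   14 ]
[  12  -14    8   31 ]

first zero-pivot column = 3

Naive forward elimination:
R2 <- R2 - (-4)*R1:  [  0   2  -4   3 ]
R3 <- R3 - (3)*R1:  [  0  -4   8  -1 ]
R4 <- R4 - (4)*R1:  [  0  -2   0  11 ]
R3 <- R3 - (-2)*R2:  [ 0  0  0  5 ]
R4 <- R4 - (-1)*R2:  [  0   0  -4  14 ]
Matrix at this point:
[ 3  -3   2   5 ]
[ 0   2  -4   3 ]
[ 0   0   0   5 ]
[ 0   0  -4  14 ]
Pivot entry (3,3) is zero but row 4 has -4 in column 3 -> naive elimination stops; a row interchange (e.g. R3 <-> R4) would be required here.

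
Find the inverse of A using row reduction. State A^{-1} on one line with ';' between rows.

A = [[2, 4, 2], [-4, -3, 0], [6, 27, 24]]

inverse = [-6/5 -7/10 1/10; 8/5 3/5 -2/15; -3/2 -1/2 1/6]

Gauss-Jordan on [A | I]:
R1 <- (1/2)*R1:  [   1    2    1  |  1/2    0    0 ]
R2 <- R2 - (-4)*R1:  [ 0  5  4  |  2  1  0 ]
R3 <- R3 - (6)*R1:  [  0  15  18  |  -3   0   1 ]
R2 <- (1/5)*R2:  [   0    1  4/5  |  2/5  1/5    0 ]
R1 <- R1 - (2)*R2:  [     1      0   -3/5  |  -3/10   -2/5      0 ]
R3 <- R3 - (15)*R2:  [  0   0   6  |  -9  -3   1 ]
R3 <- (1/6)*R3:  [    0     0     1  |  -3/2  -1/2   1/6 ]
R1 <- R1 - (-3/5)*R3:  [     1      0      0  |   -6/5  -7/10   1/10 ]
R2 <- R2 - (4/5)*R3:  [     0      1      0  |    8/5    3/5  -2/15 ]
Right block of [I | A^{-1}] is the inverse:
[ -6/5  -7/10   1/10 ]
[  8/5    3/5  -2/15 ]
[ -3/2   -1/2    1/6 ]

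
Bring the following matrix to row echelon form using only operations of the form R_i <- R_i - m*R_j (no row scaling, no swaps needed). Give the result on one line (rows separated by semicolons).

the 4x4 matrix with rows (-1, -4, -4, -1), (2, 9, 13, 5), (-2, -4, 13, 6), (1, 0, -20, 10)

REF = [-1 -4 -4 -1; 0 1 5 3; 0 0 1 -4; 0 0 0 5]

Forward elimination:
R2 <- R2 - (-2)*R1:  [ 0  1  5  3 ]
R3 <- R3 - (2)*R1:  [  0   4  21   8 ]
R4 <- R4 - (-1)*R1:  [   0   -4  -24    9 ]
R3 <- R3 - (4)*R2:  [  0   0   1  -4 ]
R4 <- R4 - (-4)*R2:  [  0   0  -4  21 ]
R4 <- R4 - (-4)*R3:  [ 0  0  0  5 ]
Row echelon form:
[ -1  -4  -4  -1 ]
[  0   1   5   3 ]
[  0   0   1  -4 ]
[  0   0   0   5 ]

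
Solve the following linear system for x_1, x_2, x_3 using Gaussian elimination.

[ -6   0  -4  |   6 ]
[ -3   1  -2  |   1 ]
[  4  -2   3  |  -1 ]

Forward elimination on [A|b]:
R2 <- R2 - (1/2)*R1:  [  0   1   0  -2 ]
R3 <- R3 - (-2/3)*R1:  [   0   -2  1/3    3 ]
R3 <- R3 - (-2)*R2:  [   0    0  1/3   -1 ]
Row echelon form:
[ -6  0   -4  |   6 ]
[  0  1    0  |  -2 ]
[  0  0  1/3  |  -1 ]
Back-substitution:
x_3 = (-1) / (1/3) = -3
x_2 = (-2) / 1 = -2
x_1 = (6 - (-4)*(-3)) / -6 = 1

(1, -2, -3)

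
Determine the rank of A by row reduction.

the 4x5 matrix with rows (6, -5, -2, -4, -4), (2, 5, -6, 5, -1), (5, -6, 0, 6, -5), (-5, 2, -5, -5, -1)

Row reduction:
R2 <- R2 - (1/3)*R1:  [     0   20/3  -16/3   19/3    1/3 ]
R3 <- R3 - (5/6)*R1:  [     0  -11/6    5/3   28/3   -5/3 ]
R4 <- R4 - (-5/6)*R1:  [     0  -13/6  -20/3  -25/3  -13/3 ]
R3 <- R3 - (-11/40)*R2:  [      0       0     1/5  443/40  -63/40 ]
R4 <- R4 - (-13/40)*R2:  [       0        0    -42/5  -251/40  -169/40 ]
R4 <- R4 - (-42)*R3:  [      0       0       0  3671/8  -563/8 ]
Row echelon form:
[ 6    -5     -2      -4      -4 ]
[ 0  20/3  -16/3    19/3     1/3 ]
[ 0     0    1/5  443/40  -63/40 ]
[ 0     0      0  3671/8  -563/8 ]
Nonzero rows / pivot columns: 4

rank(A) = 4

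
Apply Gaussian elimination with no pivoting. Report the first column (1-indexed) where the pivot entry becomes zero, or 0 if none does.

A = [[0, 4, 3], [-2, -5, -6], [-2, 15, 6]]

first zero-pivot column = 1

Naive forward elimination:
Pivot entry (1,1) is zero but row 2 has -2 in column 1 -> naive elimination stops; a row interchange (e.g. R1 <-> R2) would be required here.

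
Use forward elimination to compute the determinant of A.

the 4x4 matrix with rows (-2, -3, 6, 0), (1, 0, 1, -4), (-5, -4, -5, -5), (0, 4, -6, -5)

det(A) = 702

Forward elimination:
R2 <- R2 - (-1/2)*R1:  [    0  -3/2     4    -4 ]
R3 <- R3 - (5/2)*R1:  [   0  7/2  -20   -5 ]
R3 <- R3 - (-7/3)*R2:  [     0      0  -32/3  -43/3 ]
R4 <- R4 - (-8/3)*R2:  [     0      0   14/3  -47/3 ]
R4 <- R4 - (-7/16)*R3:  [       0        0        0  -351/16 ]
Upper-triangular form:
[ -2    -3      6        0 ]
[  0  -3/2      4       -4 ]
[  0     0  -32/3    -43/3 ]
[  0     0      0  -351/16 ]
det(A) = (-1)^0 * (-2) * (-3/2) * (-32/3) * (-351/16) = 702  (0 row swaps -> sign +1)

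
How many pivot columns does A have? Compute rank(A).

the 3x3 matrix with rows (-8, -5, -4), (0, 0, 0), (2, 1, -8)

Row reduction:
R3 <- R3 - (-1/4)*R1:  [    0  -1/4    -9 ]
R2 <-> R3   (pivot in column 2 was zero)
[ -8    -5  -4 ]
[  0  -1/4  -9 ]
[  0     0   0 ]
Row echelon form:
[ -8    -5  -4 ]
[  0  -1/4  -9 ]
[  0     0   0 ]
Nonzero rows / pivot columns: 2

rank(A) = 2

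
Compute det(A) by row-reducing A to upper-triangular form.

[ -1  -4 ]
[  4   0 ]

Forward elimination:
R2 <- R2 - (-4)*R1:  [   0  -16 ]
Upper-triangular form:
[ -1   -4 ]
[  0  -16 ]
det(A) = (-1)^0 * (-1) * (-16) = 16  (0 row swaps -> sign +1)

det(A) = 16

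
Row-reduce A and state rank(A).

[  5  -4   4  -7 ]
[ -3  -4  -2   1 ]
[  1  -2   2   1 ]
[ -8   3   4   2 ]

Row reduction:
R2 <- R2 - (-3/5)*R1:  [     0  -32/5    2/5  -16/5 ]
R3 <- R3 - (1/5)*R1:  [    0  -6/5   6/5  12/5 ]
R4 <- R4 - (-8/5)*R1:  [     0  -17/5   52/5  -46/5 ]
R3 <- R3 - (3/16)*R2:  [   0    0  9/8    3 ]
R4 <- R4 - (17/32)*R2:  [      0       0  163/16   -15/2 ]
R4 <- R4 - (163/18)*R3:  [      0       0       0  -104/3 ]
Row echelon form:
[ 5     -4    4      -7 ]
[ 0  -32/5  2/5   -16/5 ]
[ 0      0  9/8       3 ]
[ 0      0    0  -104/3 ]
Nonzero rows / pivot columns: 4

rank(A) = 4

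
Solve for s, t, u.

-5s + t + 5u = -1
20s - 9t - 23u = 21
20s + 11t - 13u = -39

Forward elimination on [A|b]:
R2 <- R2 - (-4)*R1:  [  0  -5  -3  17 ]
R3 <- R3 - (-4)*R1:  [   0   15    7  -43 ]
R3 <- R3 - (-3)*R2:  [  0   0  -2   8 ]
Row echelon form:
[ -5   1   5  |  -1 ]
[  0  -5  -3  |  17 ]
[  0   0  -2  |   8 ]
Back-substitution:
u = (8) / -2 = -4
t = (17 - (-3)*(-4)) / -5 = -1
s = (-1 - (1)*(-1) - (5)*(-4)) / -5 = -4

(-4, -1, -4)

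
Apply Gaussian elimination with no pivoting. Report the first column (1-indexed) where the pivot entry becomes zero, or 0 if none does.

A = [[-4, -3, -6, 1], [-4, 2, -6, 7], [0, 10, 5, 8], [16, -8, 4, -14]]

first zero-pivot column = 0

Naive forward elimination:
R2 <- R2 - (1)*R1:  [ 0  5  0  6 ]
R4 <- R4 - (-4)*R1:  [   0  -20  -20  -10 ]
R3 <- R3 - (2)*R2:  [  0   0   5  -4 ]
R4 <- R4 - (-4)*R2:  [   0    0  -20   14 ]
R4 <- R4 - (-4)*R3:  [  0   0   0  -2 ]
All pivots nonzero; naive elimination completes without hitting a zero pivot.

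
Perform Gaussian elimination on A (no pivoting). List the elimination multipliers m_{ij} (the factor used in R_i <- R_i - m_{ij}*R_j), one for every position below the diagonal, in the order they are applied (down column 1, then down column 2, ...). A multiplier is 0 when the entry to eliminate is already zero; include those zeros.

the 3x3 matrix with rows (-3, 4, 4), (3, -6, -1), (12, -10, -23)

multipliers: -1, -4, -3

Forward elimination:
R2 <- R2 - (-1)*R1:  [  0  -2   3 ]
R3 <- R3 - (-4)*R1:  [  0   6  -7 ]
R3 <- R3 - (-3)*R2:  [ 0  0  2 ]
Multipliers (in order of application): m_{21} = -1, m_{31} = -4, m_{32} = -3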